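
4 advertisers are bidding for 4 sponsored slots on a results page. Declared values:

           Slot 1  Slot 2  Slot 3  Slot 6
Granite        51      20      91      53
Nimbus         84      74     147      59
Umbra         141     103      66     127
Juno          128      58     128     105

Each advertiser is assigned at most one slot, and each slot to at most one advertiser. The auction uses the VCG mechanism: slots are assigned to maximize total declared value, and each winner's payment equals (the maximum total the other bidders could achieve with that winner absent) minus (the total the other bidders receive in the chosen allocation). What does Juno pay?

Efficient allocation: Granite→Slot 6 ($53), Nimbus→Slot 3 ($147), Umbra→Slot 2 ($103), Juno→Slot 1 ($128); total welfare W = $431.
Juno receives Slot 1 at value $128, so the others get W − 128 = $303.
Without Juno: best allocation of the remaining 3 bidders over all 4 slots is Granite→Slot 6 ($53), Nimbus→Slot 3 ($147), Umbra→Slot 1 ($141), total $341.
VCG payment = (others' best without Juno) − (others' welfare with Juno) = 341 − 303 = $38.

Juno pays $38.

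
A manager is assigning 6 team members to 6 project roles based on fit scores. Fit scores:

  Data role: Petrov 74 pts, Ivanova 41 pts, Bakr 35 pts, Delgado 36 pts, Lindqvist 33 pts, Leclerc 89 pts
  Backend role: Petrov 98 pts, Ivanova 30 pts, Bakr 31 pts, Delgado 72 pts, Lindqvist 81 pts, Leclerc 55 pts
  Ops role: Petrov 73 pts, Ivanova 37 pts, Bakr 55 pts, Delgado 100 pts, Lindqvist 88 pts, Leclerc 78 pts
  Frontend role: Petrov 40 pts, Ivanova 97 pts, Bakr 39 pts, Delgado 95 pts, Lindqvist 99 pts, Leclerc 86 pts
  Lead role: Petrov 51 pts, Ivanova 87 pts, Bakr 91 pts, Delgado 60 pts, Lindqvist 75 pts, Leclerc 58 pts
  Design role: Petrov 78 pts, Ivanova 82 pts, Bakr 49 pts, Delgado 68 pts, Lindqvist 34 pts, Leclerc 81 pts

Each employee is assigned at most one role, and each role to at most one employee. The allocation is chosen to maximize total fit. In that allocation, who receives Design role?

Optimal: Petrov→Backend role (98 pts), Ivanova→Design role (82 pts), Bakr→Lead role (91 pts), Delgado→Ops role (100 pts), Lindqvist→Frontend role (99 pts), Leclerc→Data role (89 pts) — total 98+82+91+100+99+89 = 559 pts.
Row-greedy (each employee in turn takes its best remaining role) gives 509 pts, worse by 50.
Next-best assignment: Petrov→Backend role, Ivanova→Design role, Bakr→Lead role, Delgado→Frontend role, Lindqvist→Ops role, Leclerc→Data role = 543 pts.
Swapping Leclerc↔Petrov (Leclerc→Backend role 55 pts, Petrov→Data role 74 pts) loses 58.
Ivanova's own top role is Frontend role (97 pts), but forcing Ivanova→Frontend role and reassigning the rest optimally gives only 536 pts — worse by 23.

Ivanova receives Design role.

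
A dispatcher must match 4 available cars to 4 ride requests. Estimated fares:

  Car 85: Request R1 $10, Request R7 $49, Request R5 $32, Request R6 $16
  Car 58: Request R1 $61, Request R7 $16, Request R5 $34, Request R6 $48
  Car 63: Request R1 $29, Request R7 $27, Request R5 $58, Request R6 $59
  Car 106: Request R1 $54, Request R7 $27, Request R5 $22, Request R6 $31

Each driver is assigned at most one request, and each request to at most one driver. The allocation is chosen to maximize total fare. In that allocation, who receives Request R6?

Optimal: Car 85→Request R7 ($49), Car 58→Request R6 ($48), Car 63→Request R5 ($58), Car 106→Request R1 ($54) — total 49+48+58+54 = $209.
Max-entry greedy (repeatedly take the single best remaining cell) gives $191, worse by 18.
Checked against all permutations: $209 is optimal.
Car 58's own top request is Request R1 ($61), but forcing Car 58→Request R1 and reassigning the rest optimally gives only $199 — worse by 10.

Car 58 receives Request R6.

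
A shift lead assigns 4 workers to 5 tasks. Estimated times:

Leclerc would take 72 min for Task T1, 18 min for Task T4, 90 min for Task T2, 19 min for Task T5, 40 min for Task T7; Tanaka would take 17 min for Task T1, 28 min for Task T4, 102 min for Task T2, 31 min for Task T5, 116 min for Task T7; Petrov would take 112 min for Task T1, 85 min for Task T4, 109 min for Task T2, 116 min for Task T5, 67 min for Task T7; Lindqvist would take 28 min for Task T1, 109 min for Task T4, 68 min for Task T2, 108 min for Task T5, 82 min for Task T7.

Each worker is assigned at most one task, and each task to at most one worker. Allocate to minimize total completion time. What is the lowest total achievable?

Minimum total: 142 min

Optimal: Leclerc→Task T5 (19 min), Tanaka→Task T4 (28 min), Petrov→Task T7 (67 min), Lindqvist→Task T1 (28 min) — total 19+28+67+28 = 142 min.
No other one-to-one assignment undercuts 142 min.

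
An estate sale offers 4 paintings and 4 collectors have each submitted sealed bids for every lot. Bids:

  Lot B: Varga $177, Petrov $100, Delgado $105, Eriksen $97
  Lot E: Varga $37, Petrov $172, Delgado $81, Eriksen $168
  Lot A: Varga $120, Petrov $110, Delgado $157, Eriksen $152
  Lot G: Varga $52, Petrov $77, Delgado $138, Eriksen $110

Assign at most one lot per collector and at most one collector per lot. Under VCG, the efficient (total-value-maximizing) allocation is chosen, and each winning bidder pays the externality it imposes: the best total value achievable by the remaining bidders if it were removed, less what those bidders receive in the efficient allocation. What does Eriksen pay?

Efficient allocation: Varga→Lot B ($177), Petrov→Lot E ($172), Delgado→Lot G ($138), Eriksen→Lot A ($152); total welfare W = $639.
Eriksen receives Lot A at value $152, so the others get W − 152 = $487.
Without Eriksen: best allocation of the remaining 3 bidders over all 4 lots is Varga→Lot B ($177), Petrov→Lot E ($172), Delgado→Lot A ($157), total $506.
VCG payment = (others' best without Eriksen) − (others' welfare with Eriksen) = 506 − 487 = $19.

Eriksen pays $19.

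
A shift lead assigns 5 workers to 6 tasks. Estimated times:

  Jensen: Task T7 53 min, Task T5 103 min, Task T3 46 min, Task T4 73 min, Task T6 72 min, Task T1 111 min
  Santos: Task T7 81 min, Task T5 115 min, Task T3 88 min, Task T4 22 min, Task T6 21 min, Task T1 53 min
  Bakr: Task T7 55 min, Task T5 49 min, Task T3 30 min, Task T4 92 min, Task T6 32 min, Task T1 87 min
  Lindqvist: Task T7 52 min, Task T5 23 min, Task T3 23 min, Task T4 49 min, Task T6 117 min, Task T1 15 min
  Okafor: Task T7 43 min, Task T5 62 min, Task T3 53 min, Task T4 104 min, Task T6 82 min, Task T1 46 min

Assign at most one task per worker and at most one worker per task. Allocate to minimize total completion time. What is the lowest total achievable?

Optimal: Jensen→Task T3 (46 min), Santos→Task T4 (22 min), Bakr→Task T6 (32 min), Lindqvist→Task T1 (15 min), Okafor→Task T7 (43 min) — total 46+22+32+15+43 = 158 min.
Min-entry greedy (repeatedly take the single cheapest remaining cell) gives 182 min, worse by 24.
Checked against all permutations: 158 min is optimal.

Minimum total: 158 min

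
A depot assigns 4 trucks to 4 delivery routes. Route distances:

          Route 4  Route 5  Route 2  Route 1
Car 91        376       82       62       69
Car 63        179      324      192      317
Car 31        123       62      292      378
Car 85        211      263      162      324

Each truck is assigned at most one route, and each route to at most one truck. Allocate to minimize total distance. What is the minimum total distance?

Optimal: Car 91→Route 1 (69 km), Car 63→Route 4 (179 km), Car 31→Route 5 (62 km), Car 85→Route 2 (162 km) — total 69+179+62+162 = 472 km.
Column-greedy (each route in turn goes to its cheapest remaining truck) gives 684 km, worse by 212.

Min total: 472 km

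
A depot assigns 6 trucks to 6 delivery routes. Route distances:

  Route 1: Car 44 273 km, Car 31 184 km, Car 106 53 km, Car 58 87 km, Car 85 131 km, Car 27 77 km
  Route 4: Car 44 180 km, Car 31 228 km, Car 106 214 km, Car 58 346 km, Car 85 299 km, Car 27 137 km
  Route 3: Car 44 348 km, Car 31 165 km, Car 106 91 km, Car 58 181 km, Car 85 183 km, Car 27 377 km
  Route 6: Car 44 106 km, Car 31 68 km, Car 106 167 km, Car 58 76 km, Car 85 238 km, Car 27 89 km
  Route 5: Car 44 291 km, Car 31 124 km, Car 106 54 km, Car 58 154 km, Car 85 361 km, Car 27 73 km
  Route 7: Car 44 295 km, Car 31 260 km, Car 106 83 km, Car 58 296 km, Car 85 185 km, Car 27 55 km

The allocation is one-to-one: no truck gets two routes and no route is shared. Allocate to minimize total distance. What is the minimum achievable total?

Optimal: Car 44→Route 4 (180 km), Car 31→Route 6 (68 km), Car 106→Route 5 (54 km), Car 58→Route 1 (87 km), Car 85→Route 3 (183 km), Car 27→Route 7 (55 km) — total 180+68+54+87+183+55 = 627 km.
Column-greedy (each route in turn goes to its cheapest remaining truck) gives 907 km, worse by 280.
Next-best assignment: Car 44→Route 4, Car 31→Route 5, Car 106→Route 3, Car 58→Route 6, Car 85→Route 1, Car 27→Route 7 = 657 km.
Swapping Car 58↔Car 31 (Car 58→Route 6 76 km, Car 31→Route 1 184 km) adds 105.
Checked against all permutations: 627 km is optimal.

Min total: 627 km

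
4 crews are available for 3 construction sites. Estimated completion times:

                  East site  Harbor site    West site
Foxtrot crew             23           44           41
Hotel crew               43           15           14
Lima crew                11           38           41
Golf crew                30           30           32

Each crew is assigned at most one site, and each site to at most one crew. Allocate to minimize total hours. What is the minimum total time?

Optimal: Lima crew→East site (11 hours), Golf crew→Harbor site (30 hours), Hotel crew→West site (14 hours) — total 11+30+14 = 55 hours.
Column-greedy (each site in turn goes to its cheapest remaining crew) gives 58 hours, worse by 3.
Next-best assignment: Lima crew→East site, Hotel crew→Harbor site, Golf crew→West site = 58 hours.

Min total: 55 hours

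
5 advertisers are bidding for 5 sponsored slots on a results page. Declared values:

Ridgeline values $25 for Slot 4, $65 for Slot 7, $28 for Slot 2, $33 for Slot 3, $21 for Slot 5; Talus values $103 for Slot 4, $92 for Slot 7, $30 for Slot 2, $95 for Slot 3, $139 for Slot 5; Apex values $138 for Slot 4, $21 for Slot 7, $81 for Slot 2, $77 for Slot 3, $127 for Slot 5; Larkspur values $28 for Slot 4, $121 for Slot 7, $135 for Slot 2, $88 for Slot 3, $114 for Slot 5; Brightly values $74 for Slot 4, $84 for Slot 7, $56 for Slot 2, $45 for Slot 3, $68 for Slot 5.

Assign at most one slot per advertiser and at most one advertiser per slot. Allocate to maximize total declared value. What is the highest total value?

Maximum total: $529

This is the linear assignment problem.
Optimal: Ridgeline→Slot 3 ($33), Talus→Slot 5 ($139), Apex→Slot 4 ($138), Larkspur→Slot 2 ($135), Brightly→Slot 7 ($84) — total 33+139+138+135+84 = $529.
Column-greedy (each slot in turn goes to its best remaining advertiser) gives $431, worse by 98.
Next-best assignment: Ridgeline→Slot 7, Talus→Slot 5, Apex→Slot 4, Larkspur→Slot 2, Brightly→Slot 3 = $522.
Swapping Brightly↔Larkspur (Brightly→Slot 2 $56, Larkspur→Slot 7 $121) loses 42.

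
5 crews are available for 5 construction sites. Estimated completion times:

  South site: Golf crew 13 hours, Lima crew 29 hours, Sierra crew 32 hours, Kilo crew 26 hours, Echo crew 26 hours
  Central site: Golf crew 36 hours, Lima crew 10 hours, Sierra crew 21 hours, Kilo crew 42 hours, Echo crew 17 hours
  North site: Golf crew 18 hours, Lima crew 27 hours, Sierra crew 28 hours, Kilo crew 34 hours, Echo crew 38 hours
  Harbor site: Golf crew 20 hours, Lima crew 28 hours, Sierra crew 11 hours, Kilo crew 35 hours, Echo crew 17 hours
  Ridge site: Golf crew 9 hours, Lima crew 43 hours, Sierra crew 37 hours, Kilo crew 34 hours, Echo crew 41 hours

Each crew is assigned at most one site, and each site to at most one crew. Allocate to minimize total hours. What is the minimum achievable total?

Min total: 90 hours

Optimal: Golf crew→Ridge site (9 hours), Lima crew→Central site (10 hours), Sierra crew→North site (28 hours), Kilo crew→South site (26 hours), Echo crew→Harbor site (17 hours) — total 9+10+28+26+17 = 90 hours.
Row-greedy (each crew in turn takes its cheapest remaining site) gives 94 hours, worse by 4.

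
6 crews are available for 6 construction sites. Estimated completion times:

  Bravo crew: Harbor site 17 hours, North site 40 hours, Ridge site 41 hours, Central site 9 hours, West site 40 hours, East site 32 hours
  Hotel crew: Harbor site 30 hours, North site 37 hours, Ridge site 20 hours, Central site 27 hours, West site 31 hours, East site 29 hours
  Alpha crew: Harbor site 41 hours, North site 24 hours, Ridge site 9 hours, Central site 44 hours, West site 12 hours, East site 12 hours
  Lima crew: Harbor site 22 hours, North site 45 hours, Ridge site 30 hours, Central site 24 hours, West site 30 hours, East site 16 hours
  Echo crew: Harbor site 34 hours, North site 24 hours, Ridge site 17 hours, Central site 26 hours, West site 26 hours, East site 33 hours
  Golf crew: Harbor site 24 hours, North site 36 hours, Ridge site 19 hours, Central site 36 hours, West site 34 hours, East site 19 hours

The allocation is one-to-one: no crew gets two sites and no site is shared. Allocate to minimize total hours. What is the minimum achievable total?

Treat this as an assignment problem: match each crew to one site.
Optimal: Bravo crew→Central site (9 hours), Hotel crew→Ridge site (20 hours), Alpha crew→West site (12 hours), Lima crew→East site (16 hours), Echo crew→North site (24 hours), Golf crew→Harbor site (24 hours) — total 9+20+12+16+24+24 = 105 hours.
Next-best assignment: Bravo crew→Central site, Hotel crew→Ridge site, Alpha crew→West site, Lima crew→Harbor site, Echo crew→North site, Golf crew→East site = 106 hours.
Checked against all permutations: 105 hours is optimal.

Min total: 105 hours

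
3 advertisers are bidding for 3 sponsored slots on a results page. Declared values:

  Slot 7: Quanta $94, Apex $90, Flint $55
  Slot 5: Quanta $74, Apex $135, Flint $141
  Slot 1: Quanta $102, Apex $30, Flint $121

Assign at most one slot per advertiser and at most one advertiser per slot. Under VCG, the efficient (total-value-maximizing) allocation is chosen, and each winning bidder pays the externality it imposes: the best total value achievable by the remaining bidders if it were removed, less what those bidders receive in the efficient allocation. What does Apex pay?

Apex pays $28.

Efficient allocation: Quanta→Slot 7 ($94), Apex→Slot 5 ($135), Flint→Slot 1 ($121); total welfare W = $350.
Apex receives Slot 5 at value $135, so the others get W − 135 = $215.
Without Apex: best allocation of the remaining 2 bidders over all 3 slots is Quanta→Slot 1 ($102), Flint→Slot 5 ($141), total $243.
VCG payment = (others' best without Apex) − (others' welfare with Apex) = 243 − 215 = $28.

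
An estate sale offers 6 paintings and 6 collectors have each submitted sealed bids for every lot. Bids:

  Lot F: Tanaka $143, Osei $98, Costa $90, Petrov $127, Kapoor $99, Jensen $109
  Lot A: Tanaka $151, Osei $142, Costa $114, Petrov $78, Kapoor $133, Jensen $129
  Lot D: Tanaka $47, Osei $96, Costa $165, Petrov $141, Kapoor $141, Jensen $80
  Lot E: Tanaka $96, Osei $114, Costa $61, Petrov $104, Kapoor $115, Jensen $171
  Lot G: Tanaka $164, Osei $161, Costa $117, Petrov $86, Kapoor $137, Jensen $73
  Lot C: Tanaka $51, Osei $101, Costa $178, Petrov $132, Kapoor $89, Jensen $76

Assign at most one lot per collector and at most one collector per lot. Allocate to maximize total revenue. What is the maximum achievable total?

Optimal: Tanaka→Lot A ($151), Osei→Lot G ($161), Costa→Lot C ($178), Petrov→Lot F ($127), Kapoor→Lot D ($141), Jensen→Lot E ($171) — total 151+161+178+127+141+171 = $929.

Max total: $929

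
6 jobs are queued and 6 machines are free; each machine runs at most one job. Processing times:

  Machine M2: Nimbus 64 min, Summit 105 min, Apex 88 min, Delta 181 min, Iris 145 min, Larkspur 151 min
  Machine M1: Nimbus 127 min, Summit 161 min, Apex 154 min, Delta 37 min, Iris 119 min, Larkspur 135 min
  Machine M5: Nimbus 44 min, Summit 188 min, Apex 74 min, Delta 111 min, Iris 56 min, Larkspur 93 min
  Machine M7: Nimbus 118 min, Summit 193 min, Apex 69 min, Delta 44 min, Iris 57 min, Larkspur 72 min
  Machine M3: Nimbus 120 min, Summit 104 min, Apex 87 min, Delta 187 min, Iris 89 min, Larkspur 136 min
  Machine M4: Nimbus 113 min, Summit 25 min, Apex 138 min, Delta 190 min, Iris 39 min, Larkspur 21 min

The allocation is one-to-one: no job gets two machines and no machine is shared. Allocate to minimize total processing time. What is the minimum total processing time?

Min total: 341 min

Optimal: Nimbus→Machine M2 (64 min), Summit→Machine M4 (25 min), Apex→Machine M3 (87 min), Delta→Machine M1 (37 min), Iris→Machine M5 (56 min), Larkspur→Machine M7 (72 min) — total 64+25+87+37+56+72 = 341 min.
Row-greedy (each job in turn takes its cheapest remaining machine) gives 415 min, worse by 74.
Next-best assignment: Nimbus→Machine M2, Summit→Machine M3, Apex→Machine M7, Delta→Machine M1, Iris→Machine M5, Larkspur→Machine M4 = 351 min.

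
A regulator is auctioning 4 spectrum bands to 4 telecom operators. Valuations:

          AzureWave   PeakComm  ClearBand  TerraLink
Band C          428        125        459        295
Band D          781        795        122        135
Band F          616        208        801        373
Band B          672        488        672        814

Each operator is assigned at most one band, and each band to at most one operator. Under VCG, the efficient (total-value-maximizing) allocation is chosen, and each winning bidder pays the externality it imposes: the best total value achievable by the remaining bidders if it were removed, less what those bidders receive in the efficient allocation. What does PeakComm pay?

PeakComm pays $353M.

Efficient allocation: AzureWave→Band C ($428M), PeakComm→Band D ($795M), ClearBand→Band F ($801M), TerraLink→Band B ($814M); total welfare W = $2838M.
PeakComm receives Band D at value $795M, so the others get W − 795 = $2043M.
Without PeakComm: best allocation of the remaining 3 bidders over all 4 bands is AzureWave→Band D ($781M), ClearBand→Band F ($801M), TerraLink→Band B ($814M), total $2396M.
VCG payment = (others' best without PeakComm) − (others' welfare with PeakComm) = 2396 − 2043 = $353M.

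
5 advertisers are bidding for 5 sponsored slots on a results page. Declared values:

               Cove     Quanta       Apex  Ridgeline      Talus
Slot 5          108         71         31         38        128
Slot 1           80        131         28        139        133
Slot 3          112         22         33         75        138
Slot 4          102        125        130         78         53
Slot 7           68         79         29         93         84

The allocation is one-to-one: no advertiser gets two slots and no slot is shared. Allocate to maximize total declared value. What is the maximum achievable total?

Optimal: Cove→Slot 5 ($108), Quanta→Slot 1 ($131), Apex→Slot 4 ($130), Ridgeline→Slot 7 ($93), Talus→Slot 3 ($138) — total 108+131+130+93+138 = $600.
Next-best assignment: Cove→Slot 5, Quanta→Slot 7, Apex→Slot 4, Ridgeline→Slot 1, Talus→Slot 3 = $594.
Checked against all permutations: $600 is optimal.

Maximum total: $600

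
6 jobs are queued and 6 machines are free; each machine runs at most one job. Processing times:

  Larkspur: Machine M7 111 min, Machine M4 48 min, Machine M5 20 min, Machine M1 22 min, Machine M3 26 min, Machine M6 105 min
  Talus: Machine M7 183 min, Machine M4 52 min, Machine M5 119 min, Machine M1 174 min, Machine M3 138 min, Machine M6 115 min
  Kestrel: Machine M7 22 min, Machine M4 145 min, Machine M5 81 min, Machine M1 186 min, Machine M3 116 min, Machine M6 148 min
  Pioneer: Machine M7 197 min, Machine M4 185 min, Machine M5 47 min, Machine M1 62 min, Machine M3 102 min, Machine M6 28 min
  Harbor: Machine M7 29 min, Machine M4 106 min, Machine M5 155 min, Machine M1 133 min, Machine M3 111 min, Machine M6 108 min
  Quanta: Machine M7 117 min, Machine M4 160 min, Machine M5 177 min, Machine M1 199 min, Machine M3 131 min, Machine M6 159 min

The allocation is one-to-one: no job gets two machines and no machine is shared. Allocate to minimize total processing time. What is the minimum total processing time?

Min total: 343 min

Optimal: Larkspur→Machine M1 (22 min), Talus→Machine M4 (52 min), Kestrel→Machine M5 (81 min), Pioneer→Machine M6 (28 min), Harbor→Machine M7 (29 min), Quanta→Machine M3 (131 min) — total 22+52+81+28+29+131 = 343 min.
Row-greedy (each job in turn takes its cheapest remaining machine) gives 432 min, worse by 89.
Next-best assignment: Larkspur→Machine M1, Talus→Machine M4, Kestrel→Machine M7, Pioneer→Machine M5, Harbor→Machine M6, Quanta→Machine M3 = 382 min.
Swapping Talus↔Quanta (Talus→Machine M3 138 min, Quanta→Machine M4 160 min) adds 115.
No other one-to-one assignment undercuts 343 min.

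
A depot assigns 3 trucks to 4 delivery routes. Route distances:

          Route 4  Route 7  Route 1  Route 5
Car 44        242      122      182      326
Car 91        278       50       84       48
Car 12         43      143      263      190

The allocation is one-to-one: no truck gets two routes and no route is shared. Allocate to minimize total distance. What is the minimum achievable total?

Optimal: Car 44→Route 7 (122 km), Car 91→Route 5 (48 km), Car 12→Route 4 (43 km) — total 122+48+43 = 213 km.
Swapping Car 44↔Car 12 (Car 44→Route 4 242 km, Car 12→Route 7 143 km) adds 220.

Min total: 213 km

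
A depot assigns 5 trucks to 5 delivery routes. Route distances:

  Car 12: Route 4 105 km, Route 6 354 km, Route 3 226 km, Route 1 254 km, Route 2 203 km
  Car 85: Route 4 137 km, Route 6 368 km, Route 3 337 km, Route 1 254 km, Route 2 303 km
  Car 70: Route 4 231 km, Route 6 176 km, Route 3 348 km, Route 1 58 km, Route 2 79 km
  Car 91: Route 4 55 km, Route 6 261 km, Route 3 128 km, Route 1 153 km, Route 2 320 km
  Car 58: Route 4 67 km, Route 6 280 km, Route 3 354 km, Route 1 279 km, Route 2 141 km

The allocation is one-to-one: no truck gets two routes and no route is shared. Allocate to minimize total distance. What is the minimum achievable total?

Min total: 800 km

Treat this as an assignment problem: match each truck to one route.
Optimal: Car 12→Route 4 (105 km), Car 85→Route 6 (368 km), Car 70→Route 1 (58 km), Car 91→Route 3 (128 km), Car 58→Route 2 (141 km) — total 105+368+58+128+141 = 800 km.
Min-entry greedy (repeatedly take the single cheapest remaining cell) gives 848 km, worse by 48.
Next-best assignment: Car 12→Route 4, Car 85→Route 1, Car 70→Route 6, Car 91→Route 3, Car 58→Route 2 = 804 km.
No other one-to-one assignment undercuts 800 km.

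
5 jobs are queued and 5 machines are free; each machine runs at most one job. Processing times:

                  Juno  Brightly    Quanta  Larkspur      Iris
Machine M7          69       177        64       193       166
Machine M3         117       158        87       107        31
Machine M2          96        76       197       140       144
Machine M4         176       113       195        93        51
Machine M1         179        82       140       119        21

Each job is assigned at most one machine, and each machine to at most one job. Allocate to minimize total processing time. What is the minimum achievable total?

Optimal: Juno→Machine M7 (69 min), Brightly→Machine M2 (76 min), Quanta→Machine M3 (87 min), Larkspur→Machine M4 (93 min), Iris→Machine M1 (21 min) — total 69+76+87+93+21 = 346 min.
Min-entry greedy (repeatedly take the single cheapest remaining cell) gives 371 min, worse by 25.
Next-best assignment: Juno→Machine M2, Brightly→Machine M1, Quanta→Machine M7, Larkspur→Machine M4, Iris→Machine M3 = 366 min.
Swapping Iris↔Brightly (Iris→Machine M2 144 min, Brightly→Machine M1 82 min) adds 129.
Checked against all permutations: 346 min is optimal.

Min total: 346 min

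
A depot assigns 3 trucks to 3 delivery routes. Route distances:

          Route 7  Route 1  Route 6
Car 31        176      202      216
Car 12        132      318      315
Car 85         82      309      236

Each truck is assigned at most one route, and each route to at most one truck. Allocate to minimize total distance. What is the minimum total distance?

Min total: 570 km

This is a one-to-one assignment (minimum-cost bipartite matching).
Optimal: Car 31→Route 1 (202 km), Car 12→Route 7 (132 km), Car 85→Route 6 (236 km) — total 202+132+236 = 570 km.
Column-greedy (each route in turn goes to its cheapest remaining truck) gives 599 km, worse by 29.
Next-best assignment: Car 31→Route 1, Car 12→Route 6, Car 85→Route 7 = 599 km.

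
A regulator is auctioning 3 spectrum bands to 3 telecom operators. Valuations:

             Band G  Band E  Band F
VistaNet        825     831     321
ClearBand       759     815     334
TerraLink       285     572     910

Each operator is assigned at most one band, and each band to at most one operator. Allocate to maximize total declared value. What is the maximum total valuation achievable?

Optimal: VistaNet→Band G ($825M), ClearBand→Band E ($815M), TerraLink→Band F ($910M) — total 825+815+910 = $2550M.
Max-entry greedy (repeatedly take the single best remaining cell) gives $2500M, worse by 50.
Next-best assignment: VistaNet→Band E, ClearBand→Band G, TerraLink→Band F = $2500M.
Swapping TerraLink↔ClearBand (TerraLink→Band E $572M, ClearBand→Band F $334M) loses 819.
Checked against all permutations: $2550M is optimal.

Maximum total: $2550M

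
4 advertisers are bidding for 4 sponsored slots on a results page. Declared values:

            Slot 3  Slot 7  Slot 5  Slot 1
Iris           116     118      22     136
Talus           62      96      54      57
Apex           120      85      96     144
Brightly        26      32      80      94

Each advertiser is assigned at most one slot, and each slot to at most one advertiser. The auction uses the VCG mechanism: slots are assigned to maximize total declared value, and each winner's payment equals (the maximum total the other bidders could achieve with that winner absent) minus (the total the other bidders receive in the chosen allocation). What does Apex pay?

Efficient allocation: Iris→Slot 3 ($116), Talus→Slot 7 ($96), Apex→Slot 1 ($144), Brightly→Slot 5 ($80); total welfare W = $436.
Apex receives Slot 1 at value $144, so the others get W − 144 = $292.
Without Apex: best allocation of the remaining 3 bidders over all 4 slots is Iris→Slot 1 ($136), Talus→Slot 7 ($96), Brightly→Slot 5 ($80), total $312.
VCG payment = (others' best without Apex) − (others' welfare with Apex) = 312 − 292 = $20.

Apex pays $20.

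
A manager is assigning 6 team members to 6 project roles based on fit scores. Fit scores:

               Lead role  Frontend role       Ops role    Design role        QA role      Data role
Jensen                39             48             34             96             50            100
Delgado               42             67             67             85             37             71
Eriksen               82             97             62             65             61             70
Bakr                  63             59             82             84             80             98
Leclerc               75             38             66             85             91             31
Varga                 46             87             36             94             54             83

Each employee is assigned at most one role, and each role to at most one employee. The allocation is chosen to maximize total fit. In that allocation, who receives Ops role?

Bakr receives Ops role.

Optimal: Jensen→Data role (100 pts), Delgado→Design role (85 pts), Eriksen→Lead role (82 pts), Bakr→Ops role (82 pts), Leclerc→QA role (91 pts), Varga→Frontend role (87 pts) — total 100+85+82+82+91+87 = 527 pts.
Column-greedy (each role in turn goes to its best remaining employee) gives 509 pts, worse by 18.
Checked against all permutations: 527 pts is optimal.
Bakr's own top role is Data role (98 pts), but forcing Bakr→Data role and reassigning the rest optimally gives only 521 pts — worse by 6.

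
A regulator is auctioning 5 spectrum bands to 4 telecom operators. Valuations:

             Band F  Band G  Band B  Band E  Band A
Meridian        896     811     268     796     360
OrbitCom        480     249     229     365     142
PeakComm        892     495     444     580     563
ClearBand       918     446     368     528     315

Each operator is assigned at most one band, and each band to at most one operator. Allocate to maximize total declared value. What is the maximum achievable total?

Treat this as an assignment problem: match each operator to one band.
Optimal: Meridian→Band G ($811M), OrbitCom→Band E ($365M), PeakComm→Band A ($563M), ClearBand→Band F ($918M) — total 811+365+563+918 = $2657M.
Max-entry greedy (repeatedly take the single best remaining cell) gives $2538M, worse by 119.
Next-best assignment: Meridian→Band G, OrbitCom→Band B, PeakComm→Band E, ClearBand→Band F = $2538M.

Max total: $2657M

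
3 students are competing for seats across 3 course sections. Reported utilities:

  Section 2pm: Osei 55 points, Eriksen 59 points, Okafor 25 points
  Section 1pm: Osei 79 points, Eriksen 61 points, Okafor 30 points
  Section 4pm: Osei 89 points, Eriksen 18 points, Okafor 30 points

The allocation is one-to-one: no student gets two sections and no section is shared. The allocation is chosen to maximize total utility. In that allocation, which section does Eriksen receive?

This is the linear assignment problem.
Optimal: Osei→Section 4pm (89 points), Eriksen→Section 2pm (59 points), Okafor→Section 1pm (30 points) — total 89+59+30 = 178 points.
Row-greedy (each student in turn takes its best remaining section) gives 175 points, worse by 3.
Eriksen's own top section is Section 1pm (61 points), but forcing Eriksen→Section 1pm and reassigning the rest optimally gives only 175 points — worse by 3.

Eriksen receives Section 2pm.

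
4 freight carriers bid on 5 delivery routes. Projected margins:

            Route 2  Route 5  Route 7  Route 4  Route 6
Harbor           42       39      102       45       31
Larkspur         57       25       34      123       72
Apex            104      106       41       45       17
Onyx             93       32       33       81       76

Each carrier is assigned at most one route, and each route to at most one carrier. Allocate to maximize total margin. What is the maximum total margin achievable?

Max total: $424k

Optimal: Harbor→Route 7 ($102k), Larkspur→Route 4 ($123k), Apex→Route 5 ($106k), Onyx→Route 2 ($93k) — total 102+123+106+93 = $424k.
Every other assignment is strictly worse.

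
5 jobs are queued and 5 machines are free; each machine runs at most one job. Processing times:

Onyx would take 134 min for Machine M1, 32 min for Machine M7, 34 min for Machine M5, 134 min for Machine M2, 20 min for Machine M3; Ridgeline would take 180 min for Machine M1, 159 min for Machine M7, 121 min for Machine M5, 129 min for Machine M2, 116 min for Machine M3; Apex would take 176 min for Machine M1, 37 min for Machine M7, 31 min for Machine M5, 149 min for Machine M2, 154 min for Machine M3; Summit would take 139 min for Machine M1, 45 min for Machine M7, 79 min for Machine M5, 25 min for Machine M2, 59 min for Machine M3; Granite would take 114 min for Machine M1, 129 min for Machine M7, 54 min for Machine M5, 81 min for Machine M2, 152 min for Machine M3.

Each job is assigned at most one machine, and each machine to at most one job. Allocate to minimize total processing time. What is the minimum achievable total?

Min total: 316 min

Optimal: Onyx→Machine M3 (20 min), Ridgeline→Machine M1 (180 min), Apex→Machine M7 (37 min), Summit→Machine M2 (25 min), Granite→Machine M5 (54 min) — total 20+180+37+25+54 = 316 min.
Column-greedy (each machine in turn goes to its cheapest remaining job) gives 318 min, worse by 2.
Next-best assignment: Onyx→Machine M3, Ridgeline→Machine M5, Apex→Machine M7, Summit→Machine M2, Granite→Machine M1 = 317 min.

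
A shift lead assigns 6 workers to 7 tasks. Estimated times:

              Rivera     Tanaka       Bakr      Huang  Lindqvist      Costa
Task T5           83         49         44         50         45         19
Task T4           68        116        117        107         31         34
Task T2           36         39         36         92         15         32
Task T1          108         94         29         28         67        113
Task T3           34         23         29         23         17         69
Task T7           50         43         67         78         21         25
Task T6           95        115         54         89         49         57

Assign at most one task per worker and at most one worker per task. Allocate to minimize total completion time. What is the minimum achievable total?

Optimal: Rivera→Task T2 (36 min), Tanaka→Task T3 (23 min), Bakr→Task T6 (54 min), Huang→Task T1 (28 min), Lindqvist→Task T7 (21 min), Costa→Task T5 (19 min) — total 36+23+54+28+21+19 = 181 min.
Column-greedy (each task in turn goes to its cheapest remaining worker) gives 204 min, worse by 23.
Swapping Lindqvist↔Bakr (Lindqvist→Task T6 49 min, Bakr→Task T7 67 min) adds 41.

Min total: 181 min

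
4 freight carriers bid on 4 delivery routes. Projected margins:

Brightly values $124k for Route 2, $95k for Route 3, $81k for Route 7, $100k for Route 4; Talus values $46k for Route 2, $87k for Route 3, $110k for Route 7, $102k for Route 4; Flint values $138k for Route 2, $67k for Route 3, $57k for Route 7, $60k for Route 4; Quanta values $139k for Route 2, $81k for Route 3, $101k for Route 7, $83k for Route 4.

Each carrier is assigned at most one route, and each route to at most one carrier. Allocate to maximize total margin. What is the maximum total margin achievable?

Max total: $436k

Optimal: Brightly→Route 3 ($95k), Talus→Route 4 ($102k), Flint→Route 2 ($138k), Quanta→Route 7 ($101k) — total 95+102+138+101 = $436k.
Row-greedy (each carrier in turn takes its best remaining route) gives $384k, worse by 52.
Next-best assignment: Brightly→Route 4, Talus→Route 7, Flint→Route 2, Quanta→Route 3 = $429k.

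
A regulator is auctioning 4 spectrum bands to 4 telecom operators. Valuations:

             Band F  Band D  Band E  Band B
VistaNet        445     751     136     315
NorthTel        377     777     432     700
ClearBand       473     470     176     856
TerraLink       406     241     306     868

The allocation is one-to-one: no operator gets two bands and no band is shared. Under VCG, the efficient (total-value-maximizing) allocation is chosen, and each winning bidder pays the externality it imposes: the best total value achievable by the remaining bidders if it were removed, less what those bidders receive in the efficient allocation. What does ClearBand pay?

ClearBand pays $39M.

Efficient allocation: VistaNet→Band D ($751M), NorthTel→Band E ($432M), ClearBand→Band F ($473M), TerraLink→Band B ($868M); total welfare W = $2524M.
ClearBand receives Band F at value $473M, so the others get W − 473 = $2051M.
Without ClearBand: best allocation of the remaining 3 bidders over all 4 bands is VistaNet→Band F ($445M), NorthTel→Band D ($777M), TerraLink→Band B ($868M), total $2090M.
VCG payment = (others' best without ClearBand) − (others' welfare with ClearBand) = 2090 − 2051 = $39M.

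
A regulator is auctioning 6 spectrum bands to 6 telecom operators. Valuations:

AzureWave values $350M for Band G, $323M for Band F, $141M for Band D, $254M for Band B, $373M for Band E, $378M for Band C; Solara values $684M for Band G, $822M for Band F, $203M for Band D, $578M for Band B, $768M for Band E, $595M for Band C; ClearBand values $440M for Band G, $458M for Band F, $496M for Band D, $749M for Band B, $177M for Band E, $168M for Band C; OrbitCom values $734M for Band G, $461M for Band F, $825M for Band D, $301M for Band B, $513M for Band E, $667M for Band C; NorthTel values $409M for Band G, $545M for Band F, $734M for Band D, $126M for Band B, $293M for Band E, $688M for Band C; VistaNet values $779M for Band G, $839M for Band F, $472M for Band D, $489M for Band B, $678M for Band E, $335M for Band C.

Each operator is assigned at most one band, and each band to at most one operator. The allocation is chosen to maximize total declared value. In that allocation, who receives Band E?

AzureWave receives Band E.

Optimal: AzureWave→Band E ($373M), Solara→Band F ($822M), ClearBand→Band B ($749M), OrbitCom→Band D ($825M), NorthTel→Band C ($688M), VistaNet→Band G ($779M) — total 373+822+749+825+688+779 = $4236M.
Max-entry greedy (repeatedly take the single best remaining cell) gives $4219M, worse by 17.
Next-best assignment: AzureWave→Band G, Solara→Band E, ClearBand→Band B, OrbitCom→Band D, NorthTel→Band C, VistaNet→Band F = $4219M.
AzureWave's own top band is Band C ($378M), but forcing AzureWave→Band C and reassigning the rest optimally gives only $4202M — worse by 34.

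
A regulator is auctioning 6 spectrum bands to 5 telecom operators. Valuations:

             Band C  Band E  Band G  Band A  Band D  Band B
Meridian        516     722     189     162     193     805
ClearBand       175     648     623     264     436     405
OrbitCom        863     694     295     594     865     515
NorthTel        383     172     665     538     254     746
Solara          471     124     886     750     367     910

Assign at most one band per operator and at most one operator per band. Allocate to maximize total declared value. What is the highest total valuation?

Maximum total: $3742M

Optimal: Meridian→Band B ($805M), ClearBand→Band E ($648M), OrbitCom→Band D ($865M), NorthTel→Band A ($538M), Solara→Band G ($886M) — total 805+648+865+538+886 = $3742M.
Column-greedy (each band in turn goes to its best remaining operator) gives $3445M, worse by 297.
Next-best assignment: Meridian→Band B, ClearBand→Band E, OrbitCom→Band C, NorthTel→Band A, Solara→Band G = $3740M.
Checked against all permutations: $3742M is optimal.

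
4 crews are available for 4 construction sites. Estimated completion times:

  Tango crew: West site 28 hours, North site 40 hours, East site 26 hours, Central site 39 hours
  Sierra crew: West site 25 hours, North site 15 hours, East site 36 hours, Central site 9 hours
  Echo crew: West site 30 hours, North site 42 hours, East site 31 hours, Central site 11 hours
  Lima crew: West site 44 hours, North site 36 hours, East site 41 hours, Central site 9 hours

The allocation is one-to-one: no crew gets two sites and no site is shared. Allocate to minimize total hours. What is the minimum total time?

This is a one-to-one assignment (minimum-cost bipartite matching).
Optimal: Tango crew→East site (26 hours), Sierra crew→North site (15 hours), Echo crew→West site (30 hours), Lima crew→Central site (9 hours) — total 26+15+30+9 = 80 hours.
Min-entry greedy (repeatedly take the single cheapest remaining cell) gives 101 hours, worse by 21.
Next-best assignment: Tango crew→West site, Sierra crew→North site, Echo crew→East site, Lima crew→Central site = 83 hours.

Min total: 80 hours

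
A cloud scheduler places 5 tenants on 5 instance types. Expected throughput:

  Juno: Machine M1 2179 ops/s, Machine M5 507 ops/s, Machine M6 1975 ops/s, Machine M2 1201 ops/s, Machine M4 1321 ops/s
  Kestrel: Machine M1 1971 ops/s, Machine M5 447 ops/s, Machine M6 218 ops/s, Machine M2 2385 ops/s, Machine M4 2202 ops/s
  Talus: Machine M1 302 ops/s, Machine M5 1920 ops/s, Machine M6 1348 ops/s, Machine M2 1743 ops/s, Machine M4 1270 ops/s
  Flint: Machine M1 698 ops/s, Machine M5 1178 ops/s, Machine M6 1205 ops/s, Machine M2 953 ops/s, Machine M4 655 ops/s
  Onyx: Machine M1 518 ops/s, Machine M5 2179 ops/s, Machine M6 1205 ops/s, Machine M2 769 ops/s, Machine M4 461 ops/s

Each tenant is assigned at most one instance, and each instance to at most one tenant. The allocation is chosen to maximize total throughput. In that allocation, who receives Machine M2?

Talus receives Machine M2.

Optimal: Juno→Machine M1 (2179 ops/s), Kestrel→Machine M4 (2202 ops/s), Talus→Machine M2 (1743 ops/s), Flint→Machine M6 (1205 ops/s), Onyx→Machine M5 (2179 ops/s) — total 2179+2202+1743+1205+2179 = 9508 ops/s.
Row-greedy (each tenant in turn takes its best remaining instance) gives 8150 ops/s, worse by 1358.
Next-best assignment: Juno→Machine M1, Kestrel→Machine M2, Talus→Machine M4, Flint→Machine M6, Onyx→Machine M5 = 9218 ops/s.
Talus's own top instance is Machine M5 (1920 ops/s), but forcing Talus→Machine M5 and reassigning the rest optimally gives only 8459 ops/s — worse by 1049.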